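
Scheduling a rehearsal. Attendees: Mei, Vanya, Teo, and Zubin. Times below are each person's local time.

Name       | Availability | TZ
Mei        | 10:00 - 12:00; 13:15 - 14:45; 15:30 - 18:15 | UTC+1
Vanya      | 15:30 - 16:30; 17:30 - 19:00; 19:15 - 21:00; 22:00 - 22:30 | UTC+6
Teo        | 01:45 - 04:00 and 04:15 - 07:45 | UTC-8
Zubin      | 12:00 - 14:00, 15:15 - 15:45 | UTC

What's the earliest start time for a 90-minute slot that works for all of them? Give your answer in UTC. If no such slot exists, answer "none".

Mei in UTC: 09:00-11:00, 12:15-13:45, 14:30-17:15 (subtract 1h to convert from UTC+1).
Vanya in UTC: 09:30-10:30, 11:30-13:00, 13:15-15:00, 16:00-16:30 (subtract 6h to convert from UTC+6).
Teo in UTC: 09:45-12:00, 12:15-15:45 (add 8h to convert from UTC-8).
Zubin in UTC: 12:00-14:00, 15:15-15:45.
Mei ∩ Vanya: 09:30-10:30, 12:15-13:00, 13:15-13:45, 14:30-15:00, 16:00-16:30.
Mei ∩ Vanya ∩ Teo: 09:45-10:30, 12:15-13:00, 13:15-13:45, 14:30-15:00.
Mei ∩ Vanya ∩ Teo ∩ Zubin: 12:15-13:00, 13:15-13:45.
Those are the intersection windows.
No common window is at least 90 minutes long.

none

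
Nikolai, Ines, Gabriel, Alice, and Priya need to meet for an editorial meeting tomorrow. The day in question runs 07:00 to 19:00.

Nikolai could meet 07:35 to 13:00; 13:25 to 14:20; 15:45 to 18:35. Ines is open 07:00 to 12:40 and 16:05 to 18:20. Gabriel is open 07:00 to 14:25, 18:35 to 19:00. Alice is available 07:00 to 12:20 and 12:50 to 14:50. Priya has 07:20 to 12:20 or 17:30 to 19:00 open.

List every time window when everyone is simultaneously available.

Nikolai ∩ Ines: 07:35-12:40, 16:05-18:20.
Nikolai ∩ Ines ∩ Gabriel: 07:35-12:40.
Nikolai ∩ Ines ∩ Gabriel ∩ Alice: 07:35-12:20.
Nikolai ∩ Ines ∩ Gabriel ∩ Alice ∩ Priya: 07:35-12:20.
So the common availability across everyone is 07:35-12:20.

07:35-12:20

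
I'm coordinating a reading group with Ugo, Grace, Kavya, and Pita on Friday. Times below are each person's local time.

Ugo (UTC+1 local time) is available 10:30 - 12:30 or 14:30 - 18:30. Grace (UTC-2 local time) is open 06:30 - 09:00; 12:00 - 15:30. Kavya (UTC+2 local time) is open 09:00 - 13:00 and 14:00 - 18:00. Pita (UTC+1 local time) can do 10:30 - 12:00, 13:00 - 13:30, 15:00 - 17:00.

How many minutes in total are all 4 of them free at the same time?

Ugo in UTC: 09:30-11:30, 13:30-17:30 (subtract 1h to convert from UTC+1).
Grace in UTC: 08:30-11:00, 14:00-17:30 (add 2h to convert from UTC-2).
Kavya in UTC: 07:00-11:00, 12:00-16:00 (subtract 2h to convert from UTC+2).
Pita in UTC: 09:30-11:00, 12:00-12:30, 14:00-16:00 (subtract 1h to convert from UTC+1).
Ugo ∩ Grace: 09:30-11:00, 14:00-17:30.
Ugo ∩ Grace ∩ Kavya: 09:30-11:00, 14:00-16:00.
Ugo ∩ Grace ∩ Kavya ∩ Pita: 09:30-11:00, 14:00-16:00.
Summing the common windows: 90 + 120 = 210 minutes.

210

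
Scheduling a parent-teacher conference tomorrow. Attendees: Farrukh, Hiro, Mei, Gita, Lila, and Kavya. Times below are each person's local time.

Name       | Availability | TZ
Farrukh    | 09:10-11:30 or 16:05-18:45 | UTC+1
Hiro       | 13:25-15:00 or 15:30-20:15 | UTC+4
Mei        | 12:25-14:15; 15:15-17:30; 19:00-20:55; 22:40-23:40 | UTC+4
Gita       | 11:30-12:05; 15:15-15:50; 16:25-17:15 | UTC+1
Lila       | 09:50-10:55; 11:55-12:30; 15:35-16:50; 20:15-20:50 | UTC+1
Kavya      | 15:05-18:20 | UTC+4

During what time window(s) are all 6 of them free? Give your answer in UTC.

none

Farrukh in UTC: 08:10-10:30, 15:05-17:45 (subtract 1h to convert from UTC+1).
Hiro in UTC: 09:25-11:00, 11:30-16:15 (subtract 4h to convert from UTC+4).
Mei in UTC: 08:25-10:15, 11:15-13:30, 15:00-16:55, 18:40-19:40 (subtract 4h to convert from UTC+4).
Gita in UTC: 10:30-11:05, 14:15-14:50, 15:25-16:15 (subtract 1h to convert from UTC+1).
Lila in UTC: 08:50-09:55, 10:55-11:30, 14:35-15:50, 19:15-19:50 (subtract 1h to convert from UTC+1).
Kavya in UTC: 11:05-14:20 (subtract 4h to convert from UTC+4).
Farrukh ∩ Hiro: 09:25-10:30, 15:05-16:15.
Farrukh ∩ Hiro ∩ Mei: 09:25-10:15, 15:05-16:15.
Farrukh ∩ Hiro ∩ Mei ∩ Gita: 15:25-16:15.
Farrukh ∩ Hiro ∩ Mei ∩ Gita ∩ Lila: 15:25-15:50.
Farrukh ∩ Hiro ∩ Mei ∩ Gita ∩ Lila ∩ Kavya: ∅.
There is no time when everyone is free.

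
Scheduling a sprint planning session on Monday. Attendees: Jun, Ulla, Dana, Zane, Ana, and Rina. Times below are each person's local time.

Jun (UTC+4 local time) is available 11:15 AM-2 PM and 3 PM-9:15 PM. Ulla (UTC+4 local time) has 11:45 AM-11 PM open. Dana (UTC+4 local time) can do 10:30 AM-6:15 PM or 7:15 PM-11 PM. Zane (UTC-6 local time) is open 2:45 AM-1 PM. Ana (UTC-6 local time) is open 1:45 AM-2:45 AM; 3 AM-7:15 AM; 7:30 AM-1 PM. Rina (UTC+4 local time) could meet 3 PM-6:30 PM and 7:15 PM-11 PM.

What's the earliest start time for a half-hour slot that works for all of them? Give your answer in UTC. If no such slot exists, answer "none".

Jun in UTC: 07:15-10:00, 11:00-17:15 (subtract 4h to convert from UTC+4).
Ulla in UTC: 07:45-19:00 (subtract 4h to convert from UTC+4).
Dana in UTC: 06:30-14:15, 15:15-19:00 (subtract 4h to convert from UTC+4).
Zane in UTC: 08:45-19:00 (add 6h to convert from UTC-6).
Ana in UTC: 07:45-08:45, 09:00-13:15, 13:30-19:00 (add 6h to convert from UTC-6).
Rina in UTC: 11:00-14:30, 15:15-19:00 (subtract 4h to convert from UTC+4).
Jun ∩ Ulla: 07:45-10:00, 11:00-17:15.
Jun ∩ Ulla ∩ Dana: 07:45-10:00, 11:00-14:15, 15:15-17:15.
Jun ∩ Ulla ∩ Dana ∩ Zane: 08:45-10:00, 11:00-14:15, 15:15-17:15.
Jun ∩ Ulla ∩ Dana ∩ Zane ∩ Ana: 09:00-10:00, 11:00-13:15, 13:30-14:15, 15:15-17:15.
Jun ∩ Ulla ∩ Dana ∩ Zane ∩ Ana ∩ Rina: 11:00-13:15, 13:30-14:15, 15:15-17:15.
The first common window of at least 30 minutes is 11:00-13:15, so the earliest start is 11:00.

11:00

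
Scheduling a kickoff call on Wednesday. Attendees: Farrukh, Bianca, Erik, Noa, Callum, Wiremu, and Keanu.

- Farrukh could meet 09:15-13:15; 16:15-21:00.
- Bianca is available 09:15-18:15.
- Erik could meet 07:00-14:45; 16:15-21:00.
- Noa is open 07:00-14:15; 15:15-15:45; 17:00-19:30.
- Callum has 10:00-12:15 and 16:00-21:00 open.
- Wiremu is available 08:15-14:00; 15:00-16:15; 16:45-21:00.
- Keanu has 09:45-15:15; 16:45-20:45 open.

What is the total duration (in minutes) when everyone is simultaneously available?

Farrukh ∩ Bianca: 09:15-13:15, 16:15-18:15.
Farrukh ∩ Bianca ∩ Erik: 09:15-13:15, 16:15-18:15.
Farrukh ∩ Bianca ∩ Erik ∩ Noa: 09:15-13:15, 17:00-18:15.
Farrukh ∩ Bianca ∩ Erik ∩ Noa ∩ Callum: 10:00-12:15, 17:00-18:15.
Farrukh ∩ Bianca ∩ Erik ∩ Noa ∩ Callum ∩ Wiremu: 10:00-12:15, 17:00-18:15.
Farrukh ∩ Bianca ∩ Erik ∩ Noa ∩ Callum ∩ Wiremu ∩ Keanu: 10:00-12:15, 17:00-18:15.
Summing the common windows: 135 + 75 = 210 minutes.

210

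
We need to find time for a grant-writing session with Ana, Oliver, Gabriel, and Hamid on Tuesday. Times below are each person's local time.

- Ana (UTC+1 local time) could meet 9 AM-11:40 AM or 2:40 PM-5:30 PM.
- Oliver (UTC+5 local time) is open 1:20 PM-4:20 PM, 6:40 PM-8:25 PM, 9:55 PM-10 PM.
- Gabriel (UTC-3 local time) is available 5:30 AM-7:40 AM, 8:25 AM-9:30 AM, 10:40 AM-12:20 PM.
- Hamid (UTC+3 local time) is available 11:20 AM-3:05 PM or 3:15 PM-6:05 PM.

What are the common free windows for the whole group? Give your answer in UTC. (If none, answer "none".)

08:30-10:40, 13:40-15:05

Ana in UTC: 08:00-10:40, 13:40-16:30 (subtract 1h to convert from UTC+1).
Oliver in UTC: 08:20-11:20, 13:40-15:25, 16:55-17:00 (subtract 5h to convert from UTC+5).
Gabriel in UTC: 08:30-10:40, 11:25-12:30, 13:40-15:20 (add 3h to convert from UTC-3).
Hamid in UTC: 08:20-12:05, 12:15-15:05 (subtract 3h to convert from UTC+3).
Ana ∩ Oliver: 08:20-10:40, 13:40-15:25.
Ana ∩ Oliver ∩ Gabriel: 08:30-10:40, 13:40-15:20.
Ana ∩ Oliver ∩ Gabriel ∩ Hamid: 08:30-10:40, 13:40-15:05.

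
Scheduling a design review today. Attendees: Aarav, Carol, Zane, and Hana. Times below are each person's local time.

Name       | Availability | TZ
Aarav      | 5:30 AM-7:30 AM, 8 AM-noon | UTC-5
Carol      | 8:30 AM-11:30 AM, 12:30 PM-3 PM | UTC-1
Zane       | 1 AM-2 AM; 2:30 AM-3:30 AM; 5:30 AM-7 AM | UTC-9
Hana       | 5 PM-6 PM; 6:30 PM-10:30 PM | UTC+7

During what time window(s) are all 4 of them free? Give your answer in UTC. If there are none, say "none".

10:30-11:00, 11:30-12:30, 14:30-15:30

Aarav in UTC: 10:30-12:30, 13:00-17:00 (add 5h to convert from UTC-5).
Carol in UTC: 09:30-12:30, 13:30-16:00 (add 1h to convert from UTC-1).
Zane in UTC: 10:00-11:00, 11:30-12:30, 14:30-16:00 (add 9h to convert from UTC-9).
Hana in UTC: 10:00-11:00, 11:30-15:30 (subtract 7h to convert from UTC+7).
Aarav ∩ Carol: 10:30-12:30, 13:30-16:00.
Aarav ∩ Carol ∩ Zane: 10:30-11:00, 11:30-12:30, 14:30-16:00.
Aarav ∩ Carol ∩ Zane ∩ Hana: 10:30-11:00, 11:30-12:30, 14:30-15:30.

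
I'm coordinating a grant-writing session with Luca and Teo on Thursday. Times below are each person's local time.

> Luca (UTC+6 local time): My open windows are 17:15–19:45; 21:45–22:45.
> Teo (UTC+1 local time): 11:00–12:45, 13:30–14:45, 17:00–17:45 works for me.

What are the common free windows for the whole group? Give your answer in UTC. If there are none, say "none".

Luca in UTC: 11:15-13:45, 15:45-16:45 (subtract 6h to convert from UTC+6).
Teo in UTC: 10:00-11:45, 12:30-13:45, 16:00-16:45 (subtract 1h to convert from UTC+1).
Luca ∩ Teo: 11:15-11:45, 12:30-13:45, 16:00-16:45.
So the common availability across everyone is 11:15-11:45, 12:30-13:45, 16:00-16:45.

11:15-11:45, 12:30-13:45, 16:00-16:45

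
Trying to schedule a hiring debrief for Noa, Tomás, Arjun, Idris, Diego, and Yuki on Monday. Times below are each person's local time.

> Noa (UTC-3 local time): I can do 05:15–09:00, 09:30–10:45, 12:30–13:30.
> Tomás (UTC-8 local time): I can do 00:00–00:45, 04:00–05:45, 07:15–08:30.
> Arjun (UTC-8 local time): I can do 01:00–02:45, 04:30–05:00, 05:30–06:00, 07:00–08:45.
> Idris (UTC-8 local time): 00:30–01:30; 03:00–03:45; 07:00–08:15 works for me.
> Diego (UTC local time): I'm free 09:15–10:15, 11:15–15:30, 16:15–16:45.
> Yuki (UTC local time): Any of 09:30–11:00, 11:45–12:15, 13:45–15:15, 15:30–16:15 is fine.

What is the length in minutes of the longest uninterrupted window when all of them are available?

Noa in UTC: 08:15-12:00, 12:30-13:45, 15:30-16:30 (add 3h to convert from UTC-3).
Tomás in UTC: 08:00-08:45, 12:00-13:45, 15:15-16:30 (add 8h to convert from UTC-8).
Arjun in UTC: 09:00-10:45, 12:30-13:00, 13:30-14:00, 15:00-16:45 (add 8h to convert from UTC-8).
Idris in UTC: 08:30-09:30, 11:00-11:45, 15:00-16:15 (add 8h to convert from UTC-8).
Diego in UTC: 09:15-10:15, 11:15-15:30, 16:15-16:45.
Yuki in UTC: 09:30-11:00, 11:45-12:15, 13:45-15:15, 15:30-16:15.
Noa ∩ Tomás: 08:15-08:45, 12:30-13:45, 15:30-16:30.
Noa ∩ Tomás ∩ Arjun: 12:30-13:00, 13:30-13:45, 15:30-16:30.
Noa ∩ Tomás ∩ Arjun ∩ Idris: 15:30-16:15.
Noa ∩ Tomás ∩ Arjun ∩ Idris ∩ Diego: ∅.
Noa ∩ Tomás ∩ Arjun ∩ Idris ∩ Diego ∩ Yuki: ∅.
There is no time when everyone is free.
No common window exists, so the longest block is 0 minutes.

0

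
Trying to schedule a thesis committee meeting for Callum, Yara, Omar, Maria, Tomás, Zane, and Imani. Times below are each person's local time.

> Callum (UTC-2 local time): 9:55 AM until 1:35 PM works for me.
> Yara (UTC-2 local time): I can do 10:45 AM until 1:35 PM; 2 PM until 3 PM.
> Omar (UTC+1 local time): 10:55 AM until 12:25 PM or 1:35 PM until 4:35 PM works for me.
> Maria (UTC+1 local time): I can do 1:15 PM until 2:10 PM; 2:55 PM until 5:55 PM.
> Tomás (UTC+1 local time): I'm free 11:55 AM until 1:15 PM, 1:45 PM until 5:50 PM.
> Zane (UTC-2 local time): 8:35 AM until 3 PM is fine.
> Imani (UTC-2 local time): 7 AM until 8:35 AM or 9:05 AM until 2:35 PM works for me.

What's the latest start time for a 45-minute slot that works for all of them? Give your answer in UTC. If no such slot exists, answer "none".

14:50

Callum in UTC: 11:55-15:35 (add 2h to convert from UTC-2).
Yara in UTC: 12:45-15:35, 16:00-17:00 (add 2h to convert from UTC-2).
Omar in UTC: 09:55-11:25, 12:35-15:35 (subtract 1h to convert from UTC+1).
Maria in UTC: 12:15-13:10, 13:55-16:55 (subtract 1h to convert from UTC+1).
Tomás in UTC: 10:55-12:15, 12:45-16:50 (subtract 1h to convert from UTC+1).
Zane in UTC: 10:35-17:00 (add 2h to convert from UTC-2).
Imani in UTC: 09:00-10:35, 11:05-16:35 (add 2h to convert from UTC-2).
Callum ∩ Yara: 12:45-15:35.
Callum ∩ Yara ∩ Omar: 12:45-15:35.
Callum ∩ Yara ∩ Omar ∩ Maria: 12:45-13:10, 13:55-15:35.
Callum ∩ Yara ∩ Omar ∩ Maria ∩ Tomás: 12:45-13:10, 13:55-15:35.
Callum ∩ Yara ∩ Omar ∩ Maria ∩ Tomás ∩ Zane: 12:45-13:10, 13:55-15:35.
Callum ∩ Yara ∩ Omar ∩ Maria ∩ Tomás ∩ Zane ∩ Imani: 12:45-13:10, 13:55-15:35.
The last common window of at least 45 minutes is 13:55-15:35; a 45-minute meeting can start as late as 14:50 and still end by 15:35.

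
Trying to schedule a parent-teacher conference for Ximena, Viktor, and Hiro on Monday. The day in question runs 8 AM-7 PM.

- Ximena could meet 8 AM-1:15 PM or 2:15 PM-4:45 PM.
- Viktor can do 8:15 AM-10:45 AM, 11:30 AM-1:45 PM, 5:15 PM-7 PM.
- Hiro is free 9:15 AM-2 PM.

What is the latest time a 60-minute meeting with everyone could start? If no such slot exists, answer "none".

Ximena ∩ Viktor: 08:15-10:45, 11:30-13:15.
Ximena ∩ Viktor ∩ Hiro: 09:15-10:45, 11:30-13:15.
The last common window of at least 60 minutes is 11:30-13:15; a 60-minute meeting can start as late as 12:15 and still end by 13:15.

12:15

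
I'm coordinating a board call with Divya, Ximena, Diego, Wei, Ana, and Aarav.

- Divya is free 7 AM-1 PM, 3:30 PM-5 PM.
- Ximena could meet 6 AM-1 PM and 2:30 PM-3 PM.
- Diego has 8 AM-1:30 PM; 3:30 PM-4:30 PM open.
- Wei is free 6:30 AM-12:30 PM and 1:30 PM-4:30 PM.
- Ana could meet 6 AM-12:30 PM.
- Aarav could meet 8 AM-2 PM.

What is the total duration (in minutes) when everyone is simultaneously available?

Divya ∩ Ximena: 07:00-13:00.
Divya ∩ Ximena ∩ Diego: 08:00-13:00.
Divya ∩ Ximena ∩ Diego ∩ Wei: 08:00-12:30.
Divya ∩ Ximena ∩ Diego ∩ Wei ∩ Ana: 08:00-12:30.
Divya ∩ Ximena ∩ Diego ∩ Wei ∩ Ana ∩ Aarav: 08:00-12:30.
That's a single block of 270 minutes.

270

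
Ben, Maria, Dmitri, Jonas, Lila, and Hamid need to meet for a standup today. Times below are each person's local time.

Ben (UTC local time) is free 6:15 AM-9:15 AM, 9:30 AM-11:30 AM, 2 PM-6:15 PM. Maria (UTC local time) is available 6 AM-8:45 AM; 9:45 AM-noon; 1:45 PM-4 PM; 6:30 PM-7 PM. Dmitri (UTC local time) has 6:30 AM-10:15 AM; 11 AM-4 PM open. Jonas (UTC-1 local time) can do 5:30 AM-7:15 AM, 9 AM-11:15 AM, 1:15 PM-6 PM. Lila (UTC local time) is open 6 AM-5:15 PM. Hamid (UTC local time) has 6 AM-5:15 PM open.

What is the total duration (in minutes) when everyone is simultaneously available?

255

Ben in UTC: 06:15-09:15, 09:30-11:30, 14:00-18:15.
Maria in UTC: 06:00-08:45, 09:45-12:00, 13:45-16:00, 18:30-19:00.
Dmitri in UTC: 06:30-10:15, 11:00-16:00.
Jonas in UTC: 06:30-08:15, 10:00-12:15, 14:15-19:00 (add 1h to convert from UTC-1).
Lila in UTC: 06:00-17:15.
Hamid in UTC: 06:00-17:15.
Ben ∩ Maria: 06:15-08:45, 09:45-11:30, 14:00-16:00.
Ben ∩ Maria ∩ Dmitri: 06:30-08:45, 09:45-10:15, 11:00-11:30, 14:00-16:00.
Ben ∩ Maria ∩ Dmitri ∩ Jonas: 06:30-08:15, 10:00-10:15, 11:00-11:30, 14:15-16:00.
Ben ∩ Maria ∩ Dmitri ∩ Jonas ∩ Lila: 06:30-08:15, 10:00-10:15, 11:00-11:30, 14:15-16:00.
Ben ∩ Maria ∩ Dmitri ∩ Jonas ∩ Lila ∩ Hamid: 06:30-08:15, 10:00-10:15, 11:00-11:30, 14:15-16:00.
So the common availability across everyone is 06:30-08:15, 10:00-10:15, 11:00-11:30, 14:15-16:00.
Summing the common windows: 105 + 15 + 30 + 105 = 255 minutes.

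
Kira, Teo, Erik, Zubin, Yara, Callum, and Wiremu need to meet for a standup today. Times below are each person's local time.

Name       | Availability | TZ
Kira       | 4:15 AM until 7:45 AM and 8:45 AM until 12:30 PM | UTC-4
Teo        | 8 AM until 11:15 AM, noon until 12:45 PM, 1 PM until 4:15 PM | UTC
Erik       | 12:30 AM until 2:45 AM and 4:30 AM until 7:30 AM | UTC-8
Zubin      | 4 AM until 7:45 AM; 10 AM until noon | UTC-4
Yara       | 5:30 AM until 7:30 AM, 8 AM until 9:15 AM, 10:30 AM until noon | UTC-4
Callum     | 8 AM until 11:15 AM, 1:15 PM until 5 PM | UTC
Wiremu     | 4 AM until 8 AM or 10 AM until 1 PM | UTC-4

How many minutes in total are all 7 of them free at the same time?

135

Kira in UTC: 08:15-11:45, 12:45-16:30 (add 4h to convert from UTC-4).
Teo in UTC: 08:00-11:15, 12:00-12:45, 13:00-16:15.
Erik in UTC: 08:30-10:45, 12:30-15:30 (add 8h to convert from UTC-8).
Zubin in UTC: 08:00-11:45, 14:00-16:00 (add 4h to convert from UTC-4).
Yara in UTC: 09:30-11:30, 12:00-13:15, 14:30-16:00 (add 4h to convert from UTC-4).
Callum in UTC: 08:00-11:15, 13:15-17:00.
Wiremu in UTC: 08:00-12:00, 14:00-17:00 (add 4h to convert from UTC-4).
Kira ∩ Teo: 08:15-11:15, 13:00-16:15.
Kira ∩ Teo ∩ Erik: 08:30-10:45, 13:00-15:30.
Kira ∩ Teo ∩ Erik ∩ Zubin: 08:30-10:45, 14:00-15:30.
Kira ∩ Teo ∩ Erik ∩ Zubin ∩ Yara: 09:30-10:45, 14:30-15:30.
Kira ∩ Teo ∩ Erik ∩ Zubin ∩ Yara ∩ Callum: 09:30-10:45, 14:30-15:30.
Kira ∩ Teo ∩ Erik ∩ Zubin ∩ Yara ∩ Callum ∩ Wiremu: 09:30-10:45, 14:30-15:30.
Those are the intersection windows.
Summing the common windows: 75 + 60 = 135 minutes.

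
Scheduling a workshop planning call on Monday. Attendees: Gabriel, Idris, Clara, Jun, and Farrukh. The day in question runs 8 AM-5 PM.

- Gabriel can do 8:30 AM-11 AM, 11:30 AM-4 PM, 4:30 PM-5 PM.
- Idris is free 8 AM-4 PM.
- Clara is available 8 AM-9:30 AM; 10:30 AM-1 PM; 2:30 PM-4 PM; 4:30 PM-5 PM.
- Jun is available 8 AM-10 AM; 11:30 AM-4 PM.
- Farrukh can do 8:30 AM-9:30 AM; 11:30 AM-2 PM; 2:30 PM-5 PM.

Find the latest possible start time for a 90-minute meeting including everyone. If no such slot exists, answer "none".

14:30

Gabriel ∩ Idris: 08:30-11:00, 11:30-16:00.
Gabriel ∩ Idris ∩ Clara: 08:30-09:30, 10:30-11:00, 11:30-13:00, 14:30-16:00.
Gabriel ∩ Idris ∩ Clara ∩ Jun: 08:30-09:30, 11:30-13:00, 14:30-16:00.
Gabriel ∩ Idris ∩ Clara ∩ Jun ∩ Farrukh: 08:30-09:30, 11:30-13:00, 14:30-16:00.
The last common window of at least 90 minutes is 14:30-16:00; a 90-minute meeting can start as late as 14:30 and still end by 16:00.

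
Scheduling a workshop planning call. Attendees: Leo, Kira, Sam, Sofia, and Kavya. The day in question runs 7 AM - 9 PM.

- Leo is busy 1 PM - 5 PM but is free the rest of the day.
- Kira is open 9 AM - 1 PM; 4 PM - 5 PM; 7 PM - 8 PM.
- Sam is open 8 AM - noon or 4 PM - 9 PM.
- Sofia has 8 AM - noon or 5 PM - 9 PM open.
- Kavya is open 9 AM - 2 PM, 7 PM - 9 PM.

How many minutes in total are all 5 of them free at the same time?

Leo free: 07:00-13:00, 17:00-21:00 (invert busy blocks within the working day).
Kira free: 09:00-13:00, 16:00-17:00, 19:00-20:00.
Sam free: 08:00-12:00, 16:00-21:00.
Sofia free: 08:00-12:00, 17:00-21:00.
Kavya free: 09:00-14:00, 19:00-21:00.
Leo ∩ Kira: 09:00-13:00, 19:00-20:00.
Leo ∩ Kira ∩ Sam: 09:00-12:00, 19:00-20:00.
Leo ∩ Kira ∩ Sam ∩ Sofia: 09:00-12:00, 19:00-20:00.
Leo ∩ Kira ∩ Sam ∩ Sofia ∩ Kavya: 09:00-12:00, 19:00-20:00.
Summing the common windows: 180 + 60 = 240 minutes.

240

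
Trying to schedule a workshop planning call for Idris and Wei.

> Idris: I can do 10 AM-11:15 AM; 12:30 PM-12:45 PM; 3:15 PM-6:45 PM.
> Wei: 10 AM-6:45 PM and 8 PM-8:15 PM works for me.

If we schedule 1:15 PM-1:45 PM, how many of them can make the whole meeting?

Wei can make the full 13:15-13:45 slot — that's 1.

1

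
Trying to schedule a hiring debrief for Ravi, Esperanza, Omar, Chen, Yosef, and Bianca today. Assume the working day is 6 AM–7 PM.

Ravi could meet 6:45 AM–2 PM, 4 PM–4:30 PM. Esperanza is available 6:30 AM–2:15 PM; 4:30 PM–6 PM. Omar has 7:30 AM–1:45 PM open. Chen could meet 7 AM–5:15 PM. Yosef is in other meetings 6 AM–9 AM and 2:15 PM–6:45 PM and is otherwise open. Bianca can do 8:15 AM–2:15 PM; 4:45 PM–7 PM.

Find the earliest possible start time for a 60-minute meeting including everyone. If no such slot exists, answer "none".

Ravi free: 06:45-14:00, 16:00-16:30.
Esperanza free: 06:30-14:15, 16:30-18:00.
Omar free: 07:30-13:45.
Chen free: 07:00-17:15.
Yosef free: 09:00-14:15, 18:45-19:00 (invert busy blocks within the working day).
Bianca free: 08:15-14:15, 16:45-19:00.
Ravi ∩ Esperanza: 06:45-14:00.
Ravi ∩ Esperanza ∩ Omar: 07:30-13:45.
Ravi ∩ Esperanza ∩ Omar ∩ Chen: 07:30-13:45.
Ravi ∩ Esperanza ∩ Omar ∩ Chen ∩ Yosef: 09:00-13:45.
Ravi ∩ Esperanza ∩ Omar ∩ Chen ∩ Yosef ∩ Bianca: 09:00-13:45.
The first common window of at least 60 minutes is 09:00-13:45, so the earliest start is 09:00.

09:00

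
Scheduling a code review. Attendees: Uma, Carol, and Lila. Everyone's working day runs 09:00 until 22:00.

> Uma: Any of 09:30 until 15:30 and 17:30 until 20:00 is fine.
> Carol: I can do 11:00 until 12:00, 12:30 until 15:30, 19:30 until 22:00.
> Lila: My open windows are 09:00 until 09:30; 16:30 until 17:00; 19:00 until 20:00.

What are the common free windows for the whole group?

19:30-20:00

Uma ∩ Carol: 11:00-12:00, 12:30-15:30, 19:30-20:00.
Uma ∩ Carol ∩ Lila: 19:30-20:00.
Those are the intersection windows.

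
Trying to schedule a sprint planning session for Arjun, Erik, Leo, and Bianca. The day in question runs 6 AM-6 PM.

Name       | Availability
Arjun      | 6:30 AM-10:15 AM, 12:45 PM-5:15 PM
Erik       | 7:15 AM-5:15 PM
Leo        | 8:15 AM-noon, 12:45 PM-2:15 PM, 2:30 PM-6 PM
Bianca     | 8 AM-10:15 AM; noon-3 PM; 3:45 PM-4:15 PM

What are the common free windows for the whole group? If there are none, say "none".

Arjun ∩ Erik: 07:15-10:15, 12:45-17:15.
Arjun ∩ Erik ∩ Leo: 08:15-10:15, 12:45-14:15, 14:30-17:15.
Arjun ∩ Erik ∩ Leo ∩ Bianca: 08:15-10:15, 12:45-14:15, 14:30-15:00, 15:45-16:15.
Those are the intersection windows.

08:15-10:15, 12:45-14:15, 14:30-15:00, 15:45-16:15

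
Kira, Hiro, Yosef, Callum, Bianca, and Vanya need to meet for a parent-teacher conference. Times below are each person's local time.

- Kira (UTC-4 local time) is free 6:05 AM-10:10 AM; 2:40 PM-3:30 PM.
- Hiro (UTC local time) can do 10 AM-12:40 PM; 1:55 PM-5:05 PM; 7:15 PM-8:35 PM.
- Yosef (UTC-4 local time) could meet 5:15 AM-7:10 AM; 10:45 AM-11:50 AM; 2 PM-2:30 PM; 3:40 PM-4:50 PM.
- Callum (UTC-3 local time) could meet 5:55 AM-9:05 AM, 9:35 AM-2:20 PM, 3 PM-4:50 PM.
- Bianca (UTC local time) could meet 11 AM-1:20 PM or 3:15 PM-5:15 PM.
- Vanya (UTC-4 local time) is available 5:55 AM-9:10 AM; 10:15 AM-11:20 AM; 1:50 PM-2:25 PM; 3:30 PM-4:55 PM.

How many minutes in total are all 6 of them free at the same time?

Kira in UTC: 10:05-14:10, 18:40-19:30 (add 4h to convert from UTC-4).
Hiro in UTC: 10:00-12:40, 13:55-17:05, 19:15-20:35.
Yosef in UTC: 09:15-11:10, 14:45-15:50, 18:00-18:30, 19:40-20:50 (add 4h to convert from UTC-4).
Callum in UTC: 08:55-12:05, 12:35-17:20, 18:00-19:50 (add 3h to convert from UTC-3).
Bianca in UTC: 11:00-13:20, 15:15-17:15.
Vanya in UTC: 09:55-13:10, 14:15-15:20, 17:50-18:25, 19:30-20:55 (add 4h to convert from UTC-4).
Kira ∩ Hiro: 10:05-12:40, 13:55-14:10, 19:15-19:30.
Kira ∩ Hiro ∩ Yosef: 10:05-11:10.
Kira ∩ Hiro ∩ Yosef ∩ Callum: 10:05-11:10.
Kira ∩ Hiro ∩ Yosef ∩ Callum ∩ Bianca: 11:00-11:10.
Kira ∩ Hiro ∩ Yosef ∩ Callum ∩ Bianca ∩ Vanya: 11:00-11:10.
That's a single block of 10 minutes.

10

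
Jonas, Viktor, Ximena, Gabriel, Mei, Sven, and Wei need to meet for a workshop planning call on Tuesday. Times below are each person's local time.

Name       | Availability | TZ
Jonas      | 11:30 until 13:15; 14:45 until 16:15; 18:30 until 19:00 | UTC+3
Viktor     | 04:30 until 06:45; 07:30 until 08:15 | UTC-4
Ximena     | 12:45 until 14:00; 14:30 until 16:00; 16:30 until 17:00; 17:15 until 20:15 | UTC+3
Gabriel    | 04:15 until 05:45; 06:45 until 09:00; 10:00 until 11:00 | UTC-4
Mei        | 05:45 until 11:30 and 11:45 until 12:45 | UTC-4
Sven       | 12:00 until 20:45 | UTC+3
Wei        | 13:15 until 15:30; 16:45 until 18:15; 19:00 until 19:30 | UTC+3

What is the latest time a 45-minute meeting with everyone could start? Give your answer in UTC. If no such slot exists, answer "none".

Jonas in UTC: 08:30-10:15, 11:45-13:15, 15:30-16:00 (subtract 3h to convert from UTC+3).
Viktor in UTC: 08:30-10:45, 11:30-12:15 (add 4h to convert from UTC-4).
Ximena in UTC: 09:45-11:00, 11:30-13:00, 13:30-14:00, 14:15-17:15 (subtract 3h to convert from UTC+3).
Gabriel in UTC: 08:15-09:45, 10:45-13:00, 14:00-15:00 (add 4h to convert from UTC-4).
Mei in UTC: 09:45-15:30, 15:45-16:45 (add 4h to convert from UTC-4).
Sven in UTC: 09:00-17:45 (subtract 3h to convert from UTC+3).
Wei in UTC: 10:15-12:30, 13:45-15:15, 16:00-16:30 (subtract 3h to convert from UTC+3).
Jonas ∩ Viktor: 08:30-10:15, 11:45-12:15.
Jonas ∩ Viktor ∩ Ximena: 09:45-10:15, 11:45-12:15.
Jonas ∩ Viktor ∩ Ximena ∩ Gabriel: 11:45-12:15.
Jonas ∩ Viktor ∩ Ximena ∩ Gabriel ∩ Mei: 11:45-12:15.
Jonas ∩ Viktor ∩ Ximena ∩ Gabriel ∩ Mei ∩ Sven: 11:45-12:15.
Jonas ∩ Viktor ∩ Ximena ∩ Gabriel ∩ Mei ∩ Sven ∩ Wei: 11:45-12:15.
Those are the intersection windows.
No common window is at least 45 minutes long.

none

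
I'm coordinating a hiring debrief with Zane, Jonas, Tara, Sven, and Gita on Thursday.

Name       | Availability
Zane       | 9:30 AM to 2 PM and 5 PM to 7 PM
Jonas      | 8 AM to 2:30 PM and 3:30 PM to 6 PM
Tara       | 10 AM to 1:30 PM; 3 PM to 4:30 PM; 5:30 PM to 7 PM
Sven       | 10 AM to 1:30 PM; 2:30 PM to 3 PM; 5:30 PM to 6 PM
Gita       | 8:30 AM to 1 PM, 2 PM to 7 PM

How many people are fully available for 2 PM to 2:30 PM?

2

Jonas and Gita can make the full 14:00-14:30 slot — that's 2.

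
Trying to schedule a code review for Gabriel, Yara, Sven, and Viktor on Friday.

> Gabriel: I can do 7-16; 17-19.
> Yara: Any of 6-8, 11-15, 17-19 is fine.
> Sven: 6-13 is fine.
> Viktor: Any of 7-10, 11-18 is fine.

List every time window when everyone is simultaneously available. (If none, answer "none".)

07:00-08:00, 11:00-13:00

Gabriel ∩ Yara: 07:00-08:00, 11:00-15:00, 17:00-19:00.
Gabriel ∩ Yara ∩ Sven: 07:00-08:00, 11:00-13:00.
Gabriel ∩ Yara ∩ Sven ∩ Viktor: 07:00-08:00, 11:00-13:00.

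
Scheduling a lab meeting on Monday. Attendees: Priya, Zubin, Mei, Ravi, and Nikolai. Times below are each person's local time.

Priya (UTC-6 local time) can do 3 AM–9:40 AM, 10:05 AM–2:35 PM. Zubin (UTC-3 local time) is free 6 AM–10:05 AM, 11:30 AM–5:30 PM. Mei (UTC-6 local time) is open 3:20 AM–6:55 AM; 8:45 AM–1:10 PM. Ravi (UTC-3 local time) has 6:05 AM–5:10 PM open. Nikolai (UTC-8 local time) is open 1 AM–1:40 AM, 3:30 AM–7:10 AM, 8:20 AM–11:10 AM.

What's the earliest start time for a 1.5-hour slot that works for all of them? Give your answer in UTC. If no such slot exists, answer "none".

Priya in UTC: 09:00-15:40, 16:05-20:35 (add 6h to convert from UTC-6).
Zubin in UTC: 09:00-13:05, 14:30-20:30 (add 3h to convert from UTC-3).
Mei in UTC: 09:20-12:55, 14:45-19:10 (add 6h to convert from UTC-6).
Ravi in UTC: 09:05-20:10 (add 3h to convert from UTC-3).
Nikolai in UTC: 09:00-09:40, 11:30-15:10, 16:20-19:10 (add 8h to convert from UTC-8).
Priya ∩ Zubin: 09:00-13:05, 14:30-15:40, 16:05-20:30.
Priya ∩ Zubin ∩ Mei: 09:20-12:55, 14:45-15:40, 16:05-19:10.
Priya ∩ Zubin ∩ Mei ∩ Ravi: 09:20-12:55, 14:45-15:40, 16:05-19:10.
Priya ∩ Zubin ∩ Mei ∩ Ravi ∩ Nikolai: 09:20-09:40, 11:30-12:55, 14:45-15:10, 16:20-19:10.
So the common availability across everyone is 09:20-09:40, 11:30-12:55, 14:45-15:10, 16:20-19:10.
The first common window of at least 90 minutes is 16:20-19:10, so the earliest start is 16:20.

16:20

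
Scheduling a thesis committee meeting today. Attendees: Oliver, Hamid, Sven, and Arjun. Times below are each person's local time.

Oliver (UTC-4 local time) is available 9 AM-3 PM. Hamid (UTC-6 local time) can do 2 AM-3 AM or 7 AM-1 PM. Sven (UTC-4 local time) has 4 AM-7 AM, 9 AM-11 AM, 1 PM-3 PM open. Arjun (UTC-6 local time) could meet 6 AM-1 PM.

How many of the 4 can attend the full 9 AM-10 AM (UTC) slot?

Oliver in UTC: 13:00-19:00 (add 4h to convert from UTC-4).
Hamid in UTC: 08:00-09:00, 13:00-19:00 (add 6h to convert from UTC-6).
Sven in UTC: 08:00-11:00, 13:00-15:00, 17:00-19:00 (add 4h to convert from UTC-4).
Arjun in UTC: 12:00-19:00 (add 6h to convert from UTC-6).
Sven can make the full 09:00-10:00 slot — that's 1.

1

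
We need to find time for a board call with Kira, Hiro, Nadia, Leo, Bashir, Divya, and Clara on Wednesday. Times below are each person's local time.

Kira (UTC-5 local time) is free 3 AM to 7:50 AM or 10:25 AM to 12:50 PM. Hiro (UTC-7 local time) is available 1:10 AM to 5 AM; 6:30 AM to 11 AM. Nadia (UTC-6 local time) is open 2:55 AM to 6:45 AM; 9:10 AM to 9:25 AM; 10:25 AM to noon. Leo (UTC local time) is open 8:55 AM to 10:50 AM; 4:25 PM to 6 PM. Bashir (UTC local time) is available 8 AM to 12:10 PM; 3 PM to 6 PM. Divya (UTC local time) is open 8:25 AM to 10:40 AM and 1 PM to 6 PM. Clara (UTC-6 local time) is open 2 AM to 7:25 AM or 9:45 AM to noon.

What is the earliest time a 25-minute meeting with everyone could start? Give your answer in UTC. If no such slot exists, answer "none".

Kira in UTC: 08:00-12:50, 15:25-17:50 (add 5h to convert from UTC-5).
Hiro in UTC: 08:10-12:00, 13:30-18:00 (add 7h to convert from UTC-7).
Nadia in UTC: 08:55-12:45, 15:10-15:25, 16:25-18:00 (add 6h to convert from UTC-6).
Leo in UTC: 08:55-10:50, 16:25-18:00.
Bashir in UTC: 08:00-12:10, 15:00-18:00.
Divya in UTC: 08:25-10:40, 13:00-18:00.
Clara in UTC: 08:00-13:25, 15:45-18:00 (add 6h to convert from UTC-6).
Kira ∩ Hiro: 08:10-12:00, 15:25-17:50.
Kira ∩ Hiro ∩ Nadia: 08:55-12:00, 16:25-17:50.
Kira ∩ Hiro ∩ Nadia ∩ Leo: 08:55-10:50, 16:25-17:50.
Kira ∩ Hiro ∩ Nadia ∩ Leo ∩ Bashir: 08:55-10:50, 16:25-17:50.
Kira ∩ Hiro ∩ Nadia ∩ Leo ∩ Bashir ∩ Divya: 08:55-10:40, 16:25-17:50.
Kira ∩ Hiro ∩ Nadia ∩ Leo ∩ Bashir ∩ Divya ∩ Clara: 08:55-10:40, 16:25-17:50.
The first common window of at least 25 minutes is 08:55-10:40, so the earliest start is 08:55.

08:55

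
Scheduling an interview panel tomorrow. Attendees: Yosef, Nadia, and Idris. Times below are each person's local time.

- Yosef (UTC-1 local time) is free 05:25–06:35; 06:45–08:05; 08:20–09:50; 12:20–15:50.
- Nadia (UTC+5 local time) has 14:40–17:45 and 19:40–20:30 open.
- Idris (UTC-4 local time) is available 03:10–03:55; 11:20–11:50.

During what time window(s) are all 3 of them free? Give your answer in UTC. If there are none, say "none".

Yosef in UTC: 06:25-07:35, 07:45-09:05, 09:20-10:50, 13:20-16:50 (add 1h to convert from UTC-1).
Nadia in UTC: 09:40-12:45, 14:40-15:30 (subtract 5h to convert from UTC+5).
Idris in UTC: 07:10-07:55, 15:20-15:50 (add 4h to convert from UTC-4).
Yosef ∩ Nadia: 09:40-10:50, 14:40-15:30.
Yosef ∩ Nadia ∩ Idris: 15:20-15:30.
Those are the intersection windows.

15:20-15:30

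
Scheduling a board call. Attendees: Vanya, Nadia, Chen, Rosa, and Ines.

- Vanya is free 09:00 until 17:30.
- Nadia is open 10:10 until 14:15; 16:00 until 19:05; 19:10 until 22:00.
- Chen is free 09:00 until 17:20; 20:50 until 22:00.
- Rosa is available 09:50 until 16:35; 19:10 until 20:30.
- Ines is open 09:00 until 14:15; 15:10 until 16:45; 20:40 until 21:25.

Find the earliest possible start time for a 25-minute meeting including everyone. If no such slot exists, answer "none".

Vanya ∩ Nadia: 10:10-14:15, 16:00-17:30.
Vanya ∩ Nadia ∩ Chen: 10:10-14:15, 16:00-17:20.
Vanya ∩ Nadia ∩ Chen ∩ Rosa: 10:10-14:15, 16:00-16:35.
Vanya ∩ Nadia ∩ Chen ∩ Rosa ∩ Ines: 10:10-14:15, 16:00-16:35.
The first common window of at least 25 minutes is 10:10-14:15, so the earliest start is 10:10.

10:10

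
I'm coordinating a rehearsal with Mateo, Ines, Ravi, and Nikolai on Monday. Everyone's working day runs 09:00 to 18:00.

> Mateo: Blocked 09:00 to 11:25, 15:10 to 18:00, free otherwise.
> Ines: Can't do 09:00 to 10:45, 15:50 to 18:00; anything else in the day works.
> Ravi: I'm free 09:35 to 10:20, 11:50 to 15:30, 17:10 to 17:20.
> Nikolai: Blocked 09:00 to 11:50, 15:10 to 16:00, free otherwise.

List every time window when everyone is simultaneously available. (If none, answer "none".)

Mateo free: 11:25-15:10 (invert busy blocks within the working day).
Ines free: 10:45-15:50 (invert busy blocks within the working day).
Ravi free: 09:35-10:20, 11:50-15:30, 17:10-17:20.
Nikolai free: 11:50-15:10, 16:00-18:00 (invert busy blocks within the working day).
Mateo ∩ Ines: 11:25-15:10.
Mateo ∩ Ines ∩ Ravi: 11:50-15:10.
Mateo ∩ Ines ∩ Ravi ∩ Nikolai: 11:50-15:10.

11:50-15:10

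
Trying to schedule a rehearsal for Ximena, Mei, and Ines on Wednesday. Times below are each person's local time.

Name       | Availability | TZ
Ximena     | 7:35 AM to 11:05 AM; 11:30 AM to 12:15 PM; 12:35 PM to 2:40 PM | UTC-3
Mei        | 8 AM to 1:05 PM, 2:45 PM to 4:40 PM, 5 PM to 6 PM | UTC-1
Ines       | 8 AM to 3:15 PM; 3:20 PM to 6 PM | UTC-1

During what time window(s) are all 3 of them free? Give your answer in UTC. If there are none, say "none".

Ximena in UTC: 10:35-14:05, 14:30-15:15, 15:35-17:40 (add 3h to convert from UTC-3).
Mei in UTC: 09:00-14:05, 15:45-17:40, 18:00-19:00 (add 1h to convert from UTC-1).
Ines in UTC: 09:00-16:15, 16:20-19:00 (add 1h to convert from UTC-1).
Ximena ∩ Mei: 10:35-14:05, 15:45-17:40.
Ximena ∩ Mei ∩ Ines: 10:35-14:05, 15:45-16:15, 16:20-17:40.
Those are the intersection windows.

10:35-14:05, 15:45-16:15, 16:20-17:40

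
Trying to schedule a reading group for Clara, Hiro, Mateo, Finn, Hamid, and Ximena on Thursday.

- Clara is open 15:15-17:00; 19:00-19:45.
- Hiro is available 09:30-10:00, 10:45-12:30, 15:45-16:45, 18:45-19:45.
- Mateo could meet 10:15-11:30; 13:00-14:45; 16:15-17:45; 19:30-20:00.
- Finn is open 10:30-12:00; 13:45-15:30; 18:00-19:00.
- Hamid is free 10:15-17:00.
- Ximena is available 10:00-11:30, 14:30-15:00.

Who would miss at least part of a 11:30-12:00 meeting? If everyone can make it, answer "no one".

Clara: not fully free for 11:30-12:00. Hiro: free for 11:30-12:00. Mateo: not fully free for 11:30-12:00. Finn: free for 11:30-12:00. Hamid: free for 11:30-12:00. Ximena: not fully free for 11:30-12:00.

Clara, Mateo, Ximena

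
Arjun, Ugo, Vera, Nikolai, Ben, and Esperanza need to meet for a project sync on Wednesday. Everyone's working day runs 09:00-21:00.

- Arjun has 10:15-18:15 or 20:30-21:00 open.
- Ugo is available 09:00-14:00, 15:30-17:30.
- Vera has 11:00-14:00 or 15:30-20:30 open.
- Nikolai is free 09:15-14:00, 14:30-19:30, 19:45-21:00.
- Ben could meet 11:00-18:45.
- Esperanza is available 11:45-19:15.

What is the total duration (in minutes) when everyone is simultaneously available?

Arjun ∩ Ugo: 10:15-14:00, 15:30-17:30.
Arjun ∩ Ugo ∩ Vera: 11:00-14:00, 15:30-17:30.
Arjun ∩ Ugo ∩ Vera ∩ Nikolai: 11:00-14:00, 15:30-17:30.
Arjun ∩ Ugo ∩ Vera ∩ Nikolai ∩ Ben: 11:00-14:00, 15:30-17:30.
Arjun ∩ Ugo ∩ Vera ∩ Nikolai ∩ Ben ∩ Esperanza: 11:45-14:00, 15:30-17:30.
Summing the common windows: 135 + 120 = 255 minutes.

255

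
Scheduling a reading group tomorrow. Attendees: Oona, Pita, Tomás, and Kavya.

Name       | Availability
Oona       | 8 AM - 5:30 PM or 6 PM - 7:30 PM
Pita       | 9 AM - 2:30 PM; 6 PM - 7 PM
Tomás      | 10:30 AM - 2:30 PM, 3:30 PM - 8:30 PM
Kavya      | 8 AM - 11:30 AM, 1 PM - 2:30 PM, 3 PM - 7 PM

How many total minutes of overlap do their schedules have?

210

Oona ∩ Pita: 09:00-14:30, 18:00-19:00.
Oona ∩ Pita ∩ Tomás: 10:30-14:30, 18:00-19:00.
Oona ∩ Pita ∩ Tomás ∩ Kavya: 10:30-11:30, 13:00-14:30, 18:00-19:00.
So the common availability across everyone is 10:30-11:30, 13:00-14:30, 18:00-19:00.
Summing the common windows: 60 + 90 + 60 = 210 minutes.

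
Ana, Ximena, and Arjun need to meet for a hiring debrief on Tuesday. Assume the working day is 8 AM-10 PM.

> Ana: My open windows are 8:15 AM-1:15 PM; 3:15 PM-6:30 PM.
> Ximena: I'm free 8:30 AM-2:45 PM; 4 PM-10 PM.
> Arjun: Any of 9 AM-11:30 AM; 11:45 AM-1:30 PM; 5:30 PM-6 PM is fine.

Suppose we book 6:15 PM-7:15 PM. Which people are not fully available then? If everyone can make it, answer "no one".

Ana: not fully free for 18:15-19:15. Ximena: free for 18:15-19:15. Arjun: not fully free for 18:15-19:15.

Ana, Arjun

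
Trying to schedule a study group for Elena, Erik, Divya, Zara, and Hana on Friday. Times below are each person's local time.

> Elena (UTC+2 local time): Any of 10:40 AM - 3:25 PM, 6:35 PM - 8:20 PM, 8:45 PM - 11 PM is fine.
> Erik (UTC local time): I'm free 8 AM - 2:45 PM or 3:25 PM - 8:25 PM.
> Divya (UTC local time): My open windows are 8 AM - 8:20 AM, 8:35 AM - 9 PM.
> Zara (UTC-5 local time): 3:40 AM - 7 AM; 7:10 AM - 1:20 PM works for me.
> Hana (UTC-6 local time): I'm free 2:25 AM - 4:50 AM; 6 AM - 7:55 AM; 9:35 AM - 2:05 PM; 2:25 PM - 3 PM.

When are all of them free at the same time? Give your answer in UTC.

08:40-10:50, 12:10-13:25, 16:35-18:20

Elena in UTC: 08:40-13:25, 16:35-18:20, 18:45-21:00 (subtract 2h to convert from UTC+2).
Erik in UTC: 08:00-14:45, 15:25-20:25.
Divya in UTC: 08:00-08:20, 08:35-21:00.
Zara in UTC: 08:40-12:00, 12:10-18:20 (add 5h to convert from UTC-5).
Hana in UTC: 08:25-10:50, 12:00-13:55, 15:35-20:05, 20:25-21:00 (add 6h to convert from UTC-6).
Elena ∩ Erik: 08:40-13:25, 16:35-18:20, 18:45-20:25.
Elena ∩ Erik ∩ Divya: 08:40-13:25, 16:35-18:20, 18:45-20:25.
Elena ∩ Erik ∩ Divya ∩ Zara: 08:40-12:00, 12:10-13:25, 16:35-18:20.
Elena ∩ Erik ∩ Divya ∩ Zara ∩ Hana: 08:40-10:50, 12:10-13:25, 16:35-18:20.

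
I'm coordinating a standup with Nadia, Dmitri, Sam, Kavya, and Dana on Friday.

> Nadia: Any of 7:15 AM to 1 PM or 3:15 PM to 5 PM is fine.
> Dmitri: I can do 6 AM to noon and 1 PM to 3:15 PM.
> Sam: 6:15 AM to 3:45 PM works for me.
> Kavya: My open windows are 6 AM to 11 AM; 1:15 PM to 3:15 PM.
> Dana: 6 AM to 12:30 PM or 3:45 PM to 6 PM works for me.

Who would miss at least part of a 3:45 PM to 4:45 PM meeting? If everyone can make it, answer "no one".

Dmitri, Kavya, Sam

Nadia: free for 15:45-16:45. Dmitri: not fully free for 15:45-16:45. Sam: not fully free for 15:45-16:45. Kavya: not fully free for 15:45-16:45. Dana: free for 15:45-16:45.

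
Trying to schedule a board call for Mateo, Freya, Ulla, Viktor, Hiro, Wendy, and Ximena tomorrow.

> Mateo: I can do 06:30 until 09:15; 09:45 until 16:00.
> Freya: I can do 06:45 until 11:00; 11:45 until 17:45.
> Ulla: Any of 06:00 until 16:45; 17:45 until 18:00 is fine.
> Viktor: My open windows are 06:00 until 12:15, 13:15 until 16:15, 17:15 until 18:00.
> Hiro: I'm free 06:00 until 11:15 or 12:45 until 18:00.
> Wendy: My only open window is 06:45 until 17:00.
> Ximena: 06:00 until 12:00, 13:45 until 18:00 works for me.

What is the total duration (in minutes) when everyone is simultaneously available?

Mateo ∩ Freya: 06:45-09:15, 09:45-11:00, 11:45-16:00.
Mateo ∩ Freya ∩ Ulla: 06:45-09:15, 09:45-11:00, 11:45-16:00.
Mateo ∩ Freya ∩ Ulla ∩ Viktor: 06:45-09:15, 09:45-11:00, 11:45-12:15, 13:15-16:00.
Mateo ∩ Freya ∩ Ulla ∩ Viktor ∩ Hiro: 06:45-09:15, 09:45-11:00, 13:15-16:00.
Mateo ∩ Freya ∩ Ulla ∩ Viktor ∩ Hiro ∩ Wendy: 06:45-09:15, 09:45-11:00, 13:15-16:00.
Mateo ∩ Freya ∩ Ulla ∩ Viktor ∩ Hiro ∩ Wendy ∩ Ximena: 06:45-09:15, 09:45-11:00, 13:45-16:00.
So the common availability across everyone is 06:45-09:15, 09:45-11:00, 13:45-16:00.
Summing the common windows: 150 + 75 + 135 = 360 minutes.

360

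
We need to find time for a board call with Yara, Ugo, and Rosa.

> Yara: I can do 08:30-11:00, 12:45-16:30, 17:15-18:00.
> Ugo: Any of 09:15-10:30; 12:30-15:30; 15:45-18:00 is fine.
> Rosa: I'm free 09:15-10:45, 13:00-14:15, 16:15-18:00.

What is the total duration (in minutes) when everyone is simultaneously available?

Yara ∩ Ugo: 09:15-10:30, 12:45-15:30, 15:45-16:30, 17:15-18:00.
Yara ∩ Ugo ∩ Rosa: 09:15-10:30, 13:00-14:15, 16:15-16:30, 17:15-18:00.
Summing the common windows: 75 + 75 + 15 + 45 = 210 minutes.

210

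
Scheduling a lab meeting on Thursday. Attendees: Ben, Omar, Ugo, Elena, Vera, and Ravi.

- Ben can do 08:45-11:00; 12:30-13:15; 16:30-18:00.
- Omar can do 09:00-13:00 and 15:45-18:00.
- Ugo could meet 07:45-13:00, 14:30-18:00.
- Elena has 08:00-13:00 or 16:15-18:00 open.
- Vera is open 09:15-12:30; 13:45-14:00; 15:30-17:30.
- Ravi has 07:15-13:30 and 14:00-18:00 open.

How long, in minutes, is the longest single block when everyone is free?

105

Ben ∩ Omar: 09:00-11:00, 12:30-13:00, 16:30-18:00.
Ben ∩ Omar ∩ Ugo: 09:00-11:00, 12:30-13:00, 16:30-18:00.
Ben ∩ Omar ∩ Ugo ∩ Elena: 09:00-11:00, 12:30-13:00, 16:30-18:00.
Ben ∩ Omar ∩ Ugo ∩ Elena ∩ Vera: 09:15-11:00, 16:30-17:30.
Ben ∩ Omar ∩ Ugo ∩ Elena ∩ Vera ∩ Ravi: 09:15-11:00, 16:30-17:30.
Those are the intersection windows.
The longest is 09:15-11:00 at 105 minutes.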